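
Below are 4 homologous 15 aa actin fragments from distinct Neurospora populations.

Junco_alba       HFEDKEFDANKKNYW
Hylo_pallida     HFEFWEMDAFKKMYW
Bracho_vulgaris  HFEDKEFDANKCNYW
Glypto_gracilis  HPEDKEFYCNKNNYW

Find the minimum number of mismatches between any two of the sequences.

Pairwise Hamming distances:
  Junco_alba vs Hylo_pallida: 5
  Junco_alba vs Bracho_vulgaris: 1
  Junco_alba vs Glypto_gracilis: 4
  Hylo_pallida vs Bracho_vulgaris: 6
  Hylo_pallida vs Glypto_gracilis: 9
  Bracho_vulgaris vs Glypto_gracilis: 4
The smallest is 1, between Junco_alba and Bracho_vulgaris.

1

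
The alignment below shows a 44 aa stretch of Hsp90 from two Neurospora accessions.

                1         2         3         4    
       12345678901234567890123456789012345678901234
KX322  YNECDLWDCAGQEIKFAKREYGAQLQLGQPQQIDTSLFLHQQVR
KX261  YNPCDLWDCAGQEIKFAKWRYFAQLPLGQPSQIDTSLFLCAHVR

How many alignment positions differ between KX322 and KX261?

The sequences differ at positions 3 (E/P), 19 (R/W), 20 (E/R), 22 (G/F), 26 (Q/P), 31 (Q/S), 40 (H/C), 41 (Q/A), 42 (Q/H).
That gives 9 mismatches out of 44 aligned sites, so the Hamming distance is 9.

9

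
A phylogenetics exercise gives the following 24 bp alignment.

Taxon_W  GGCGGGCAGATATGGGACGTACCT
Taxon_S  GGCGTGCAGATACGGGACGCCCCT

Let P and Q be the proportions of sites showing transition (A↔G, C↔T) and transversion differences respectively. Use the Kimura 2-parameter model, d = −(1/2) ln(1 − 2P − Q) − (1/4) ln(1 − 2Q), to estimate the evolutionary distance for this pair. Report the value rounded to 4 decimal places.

0.1894

Mismatches occur at site 5 (G→T, transversion), site 13 (T→C, transition), site 20 (T→C, transition), site 21 (A→C, transversion).
Of the 4 differences, 2 transitions and 2 transversions over 24 sites: P = 2/24 = 0.083333, Q = 2/24 = 0.083333.
d = −0.5·ln(0.750001) − 0.25·ln(0.833334) = −0.5·(-0.287681) − 0.25·(-0.182321) = 0.1894.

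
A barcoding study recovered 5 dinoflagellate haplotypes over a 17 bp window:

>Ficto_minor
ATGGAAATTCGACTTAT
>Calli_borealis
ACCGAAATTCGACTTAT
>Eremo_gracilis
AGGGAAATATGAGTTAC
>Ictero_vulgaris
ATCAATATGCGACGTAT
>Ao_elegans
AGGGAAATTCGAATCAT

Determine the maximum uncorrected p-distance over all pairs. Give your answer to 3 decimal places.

0.529

Pairwise Hamming distances:
  Ficto_minor vs Calli_borealis: 2
  Ficto_minor vs Eremo_gracilis: 5
  Ficto_minor vs Ictero_vulgaris: 5
  Ficto_minor vs Ao_elegans: 3
  Calli_borealis vs Eremo_gracilis: 6
  Calli_borealis vs Ictero_vulgaris: 5
  Calli_borealis vs Ao_elegans: 4
  Eremo_gracilis vs Ictero_vulgaris: 9
  Eremo_gracilis vs Ao_elegans: 5
  Ictero_vulgaris vs Ao_elegans: 8
The largest is 9 mismatches, between Eremo_gracilis and Ictero_vulgaris; p = 9/17 = 0.529.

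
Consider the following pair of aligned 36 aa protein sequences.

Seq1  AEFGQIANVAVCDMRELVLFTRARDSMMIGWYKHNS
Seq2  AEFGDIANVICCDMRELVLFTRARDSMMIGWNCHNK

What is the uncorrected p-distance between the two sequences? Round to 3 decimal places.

Mismatches occur at site 5 (Q↔D), site 10 (A↔I), site 11 (V↔C), site 32 (Y↔N), site 33 (K↔C), site 36 (S↔K).
There are 6 differences over 36 sites, so p = 6/36 = 0.167.

0.167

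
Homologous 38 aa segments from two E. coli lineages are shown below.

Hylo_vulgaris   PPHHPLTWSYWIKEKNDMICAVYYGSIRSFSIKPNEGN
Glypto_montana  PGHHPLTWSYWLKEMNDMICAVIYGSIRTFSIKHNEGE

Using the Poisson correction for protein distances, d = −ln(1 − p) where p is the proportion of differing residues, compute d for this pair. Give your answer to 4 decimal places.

0.2036

Mismatches occur at site 2 (P↔G), site 12 (I↔L), site 15 (K↔M), site 23 (Y↔I), site 29 (S↔T), site 34 (P↔H), site 38 (N↔E).
p = 7/38 = 0.184211.
d = −ln(1 − 0.184211) = −ln(0.815789) = 0.2036.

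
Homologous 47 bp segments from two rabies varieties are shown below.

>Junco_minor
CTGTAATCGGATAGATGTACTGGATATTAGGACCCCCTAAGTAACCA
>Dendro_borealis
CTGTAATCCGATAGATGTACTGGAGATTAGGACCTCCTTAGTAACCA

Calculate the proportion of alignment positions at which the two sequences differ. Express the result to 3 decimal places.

0.085

Mismatches occur at site 9 (G↔C), site 25 (T↔G), site 35 (C↔T), site 39 (A↔T).
There are 4 differences over 47 sites, so p = 4/47 = 0.085.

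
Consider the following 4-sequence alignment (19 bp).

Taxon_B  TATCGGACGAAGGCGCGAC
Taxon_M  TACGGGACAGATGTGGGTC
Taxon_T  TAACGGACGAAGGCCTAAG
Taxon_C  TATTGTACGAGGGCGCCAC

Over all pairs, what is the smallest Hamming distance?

Pairwise Hamming distances:
  Taxon_B vs Taxon_M: 8
  Taxon_B vs Taxon_T: 5
  Taxon_B vs Taxon_C: 4
  Taxon_M vs Taxon_T: 11
  Taxon_M vs Taxon_C: 11
  Taxon_T vs Taxon_C: 8
The smallest is 4, between Taxon_B and Taxon_C.

4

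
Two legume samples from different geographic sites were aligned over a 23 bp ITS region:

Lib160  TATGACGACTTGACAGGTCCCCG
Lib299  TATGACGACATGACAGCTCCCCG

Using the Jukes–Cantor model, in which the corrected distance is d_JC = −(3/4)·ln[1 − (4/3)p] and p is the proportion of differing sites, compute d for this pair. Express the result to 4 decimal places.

The sequences differ at positions 10 (T/A), 17 (G/C).
p = 2/23 = 0.086957.
d = −0.75 · ln(1 − (4/3)·0.086957) = −0.75 · ln(0.884057) = −0.75 · (-0.123234) = 0.0924.

0.0924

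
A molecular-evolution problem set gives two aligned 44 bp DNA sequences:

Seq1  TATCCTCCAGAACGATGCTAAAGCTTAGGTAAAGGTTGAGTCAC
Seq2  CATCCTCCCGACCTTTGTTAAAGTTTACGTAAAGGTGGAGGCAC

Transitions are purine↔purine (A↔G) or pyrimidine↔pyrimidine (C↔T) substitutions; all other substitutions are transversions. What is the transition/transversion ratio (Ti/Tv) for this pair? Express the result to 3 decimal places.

Mismatches occur at site 1 (T→C, transition), site 9 (A→C, transversion), site 12 (A→C, transversion), site 14 (G→T, transversion), site 15 (A→T, transversion), site 18 (C→T, transition), site 24 (C→T, transition), site 28 (G→C, transversion), site 37 (T→G, transversion), site 41 (T→G, transversion).
Of the 10 differences, 3 transitions and 7 transversions, so Ti/Tv = 3/7 = 0.429.

0.429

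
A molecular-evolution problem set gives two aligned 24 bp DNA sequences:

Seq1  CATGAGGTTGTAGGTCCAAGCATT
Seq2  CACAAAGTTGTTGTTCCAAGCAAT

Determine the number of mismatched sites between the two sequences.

The sequences differ at positions 3 (T/C), 4 (G/A), 6 (G/A), 12 (A/T), 14 (G/T), 23 (T/A).
That gives 6 mismatches out of 24 aligned sites, so the Hamming distance is 6.

6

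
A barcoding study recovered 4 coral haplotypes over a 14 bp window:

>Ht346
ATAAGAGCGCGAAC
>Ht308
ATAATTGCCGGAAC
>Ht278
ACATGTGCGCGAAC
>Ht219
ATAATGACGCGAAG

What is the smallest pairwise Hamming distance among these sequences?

Pairwise Hamming distances:
  Ht346 vs Ht308: 4
  Ht346 vs Ht278: 3
  Ht346 vs Ht219: 4
  Ht308 vs Ht278: 5
  Ht308 vs Ht219: 5
  Ht278 vs Ht219: 6
The smallest is 3, between Ht346 and Ht278.

3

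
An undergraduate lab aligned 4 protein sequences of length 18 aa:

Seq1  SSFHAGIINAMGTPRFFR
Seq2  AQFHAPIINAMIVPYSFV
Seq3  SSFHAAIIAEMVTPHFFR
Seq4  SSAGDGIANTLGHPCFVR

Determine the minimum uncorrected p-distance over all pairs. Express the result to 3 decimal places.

0.278

Pairwise Hamming distances:
  Seq1 vs Seq2: 8
  Seq1 vs Seq3: 5
  Seq1 vs Seq4: 9
  Seq2 vs Seq3: 10
  Seq2 vs Seq4: 15
  Seq3 vs Seq4: 12
The smallest is 5 mismatches, between Seq1 and Seq3; p = 5/18 = 0.278.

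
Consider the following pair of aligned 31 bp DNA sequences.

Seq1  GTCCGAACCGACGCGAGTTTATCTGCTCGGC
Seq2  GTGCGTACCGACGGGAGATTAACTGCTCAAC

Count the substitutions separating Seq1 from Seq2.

7

The sequences differ at positions 3 (C/G), 6 (A/T), 14 (C/G), 18 (T/A), 22 (T/A), 29 (G/A), 30 (G/A).
That gives 7 mismatches out of 31 aligned sites, so the Hamming distance is 7.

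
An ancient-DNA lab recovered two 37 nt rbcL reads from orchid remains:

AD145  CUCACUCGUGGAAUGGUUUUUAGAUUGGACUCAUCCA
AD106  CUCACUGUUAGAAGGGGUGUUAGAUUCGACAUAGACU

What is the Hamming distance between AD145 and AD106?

12

Mismatches occur at site 7 (C/G), site 8 (G/U), site 10 (G/A), site 14 (U/G), site 17 (U/G), site 19 (U/G), site 27 (G/C), site 31 (U/A), site 32 (C/U), site 34 (U/G), site 35 (C/A), site 37 (A/U).
That gives 12 mismatches out of 37 aligned sites, so the Hamming distance is 12.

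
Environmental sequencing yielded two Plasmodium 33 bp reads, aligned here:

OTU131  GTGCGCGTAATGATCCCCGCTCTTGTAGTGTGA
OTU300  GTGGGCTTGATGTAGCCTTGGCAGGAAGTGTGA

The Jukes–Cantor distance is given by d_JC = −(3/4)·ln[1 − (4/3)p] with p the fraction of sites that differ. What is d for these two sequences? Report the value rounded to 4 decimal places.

0.5587

Differing sites — 4:C/G; 7:G/T; 9:A/G; 13:A/T; 14:T/A; 15:C/G; 18:C/T; 19:G/T; 20:C/G; 21:T/G; 23:T/A; 24:T/G; 26:T/A.
p = 13/33 = 0.393939.
d = −0.75 · ln(1 − (4/3)·0.393939) = −0.75 · ln(0.474748) = −0.75 · (-0.744971) = 0.5587.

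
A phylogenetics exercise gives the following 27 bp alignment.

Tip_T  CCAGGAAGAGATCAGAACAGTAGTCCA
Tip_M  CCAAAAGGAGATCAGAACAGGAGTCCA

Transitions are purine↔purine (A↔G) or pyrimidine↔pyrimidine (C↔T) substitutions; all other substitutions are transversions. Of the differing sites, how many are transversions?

1

The sequences differ at positions 4 (G/A, transition), 5 (G/A, transition), 7 (A/G, transition), 21 (T/G, transversion).
Of the 4 differences, 3 transitions and 1 transversion, so the answer is 1.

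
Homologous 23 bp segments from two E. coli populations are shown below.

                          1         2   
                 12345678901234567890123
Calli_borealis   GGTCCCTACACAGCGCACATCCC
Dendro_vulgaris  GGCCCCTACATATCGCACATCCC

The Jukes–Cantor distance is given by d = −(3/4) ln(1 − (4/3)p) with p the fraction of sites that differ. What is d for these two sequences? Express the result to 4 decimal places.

0.1433

Differing sites — 3:T/C; 11:C/T; 13:G/T.
p = 3/23 = 0.130435.
d = −0.75 · ln(1 − (4/3)·0.130435) = −0.75 · ln(0.826087) = −0.75 · (-0.191055) = 0.1433.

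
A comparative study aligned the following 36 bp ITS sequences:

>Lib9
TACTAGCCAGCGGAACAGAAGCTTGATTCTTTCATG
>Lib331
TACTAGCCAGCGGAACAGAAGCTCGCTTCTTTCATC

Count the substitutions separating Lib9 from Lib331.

3

Mismatches occur at site 24 (T↔C), site 26 (A↔C), site 36 (G↔C).
That gives 3 mismatches out of 36 aligned sites, so the Hamming distance is 3.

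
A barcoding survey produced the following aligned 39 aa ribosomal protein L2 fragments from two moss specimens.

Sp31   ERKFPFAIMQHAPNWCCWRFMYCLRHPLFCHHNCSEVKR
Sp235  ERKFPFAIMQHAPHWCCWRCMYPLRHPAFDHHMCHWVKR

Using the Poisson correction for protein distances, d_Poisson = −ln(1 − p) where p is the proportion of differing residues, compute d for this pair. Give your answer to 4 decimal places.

0.2296

The sequences differ at positions 14 (N/H), 20 (F/C), 23 (C/P), 28 (L/A), 30 (C/D), 33 (N/M), 35 (S/H), 36 (E/W).
p = 8/39 = 0.205128.
d = −ln(1 − 0.205128) = −ln(0.794872) = 0.2296.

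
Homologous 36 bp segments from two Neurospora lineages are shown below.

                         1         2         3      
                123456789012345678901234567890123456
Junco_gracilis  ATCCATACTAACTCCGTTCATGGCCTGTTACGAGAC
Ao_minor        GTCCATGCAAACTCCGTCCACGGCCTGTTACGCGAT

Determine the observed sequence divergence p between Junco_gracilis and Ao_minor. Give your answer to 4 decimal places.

0.1944

Mismatches occur at site 1 (A↔G), site 7 (A↔G), site 9 (T↔A), site 18 (T↔C), site 21 (T↔C), site 33 (A↔C), site 36 (C↔T).
There are 7 differences over 36 sites, so p = 7/36 = 0.1944.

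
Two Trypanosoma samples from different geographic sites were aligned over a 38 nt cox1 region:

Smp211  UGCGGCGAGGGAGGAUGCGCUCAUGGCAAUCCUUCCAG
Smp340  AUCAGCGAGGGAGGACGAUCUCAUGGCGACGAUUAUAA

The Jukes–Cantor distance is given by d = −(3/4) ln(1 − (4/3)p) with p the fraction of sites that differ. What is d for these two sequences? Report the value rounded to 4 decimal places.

0.4568

The sequences differ at positions 1 (U/A), 2 (G/U), 4 (G/A), 16 (U/C), 18 (C/A), 19 (G/U), 28 (A/G), 30 (U/C), 31 (C/G), 32 (C/A), 35 (C/A), 36 (C/U), 38 (G/A).
p = 13/38 = 0.342105.
d = −0.75 · ln(1 − (4/3)·0.342105) = −0.75 · ln(0.543860) = −0.75 · (-0.609063) = 0.4568.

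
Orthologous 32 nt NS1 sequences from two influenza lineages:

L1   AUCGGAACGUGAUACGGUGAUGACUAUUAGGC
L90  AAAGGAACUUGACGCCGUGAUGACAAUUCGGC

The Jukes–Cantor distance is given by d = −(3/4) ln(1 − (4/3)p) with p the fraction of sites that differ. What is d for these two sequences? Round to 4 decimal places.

0.3041

Mismatches occur at site 2 (U↔A), site 3 (C↔A), site 9 (G↔U), site 13 (U↔C), site 14 (A↔G), site 16 (G↔C), site 25 (U↔A), site 29 (A↔C).
p = 8/32 = 0.250000.
d = −0.75 · ln(1 − (4/3)·0.250000) = −0.75 · ln(0.666667) = −0.75 · (-0.405465) = 0.3041.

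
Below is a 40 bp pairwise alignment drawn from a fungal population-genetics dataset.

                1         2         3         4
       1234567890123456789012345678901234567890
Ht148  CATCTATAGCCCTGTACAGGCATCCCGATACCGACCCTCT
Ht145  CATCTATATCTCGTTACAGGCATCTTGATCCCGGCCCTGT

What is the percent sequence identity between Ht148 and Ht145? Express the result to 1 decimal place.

77.5%

Differing sites — 9:G/T; 11:C/T; 13:T/G; 14:G/T; 25:C/T; 26:C/T; 30:A/C; 34:A/G; 39:C/G.
31 of the 40 sites match, so the percent identity is 31/40 × 100 = 77.5%.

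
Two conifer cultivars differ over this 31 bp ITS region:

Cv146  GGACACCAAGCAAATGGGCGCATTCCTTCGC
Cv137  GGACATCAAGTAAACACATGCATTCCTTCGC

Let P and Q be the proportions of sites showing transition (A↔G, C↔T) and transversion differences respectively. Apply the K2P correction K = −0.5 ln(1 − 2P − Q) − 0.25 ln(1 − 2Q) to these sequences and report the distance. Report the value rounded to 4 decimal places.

0.2885

Mismatches occur at site 6 (C↔T, transition), site 11 (C↔T, transition), site 15 (T↔C, transition), site 16 (G↔A, transition), site 17 (G↔C, transversion), site 18 (G↔A, transition), site 19 (C↔T, transition).
Of the 7 differences, 6 transitions and 1 transversion over 31 sites: P = 6/31 = 0.193548, Q = 1/31 = 0.032258.
d = −0.5·ln(0.580646) − 0.25·ln(0.935484) = −0.5·(-0.543614) − 0.25·(-0.066691) = 0.2885.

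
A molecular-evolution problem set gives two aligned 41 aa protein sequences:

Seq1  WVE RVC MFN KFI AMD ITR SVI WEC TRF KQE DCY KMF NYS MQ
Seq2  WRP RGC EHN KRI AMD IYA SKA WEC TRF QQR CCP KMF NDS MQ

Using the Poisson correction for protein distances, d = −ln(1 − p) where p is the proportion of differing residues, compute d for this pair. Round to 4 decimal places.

0.4555

The sequences differ at positions 2 (V/R), 3 (E/P), 5 (V/G), 7 (M/E), 8 (F/H), 11 (F/R), 17 (T/Y), 18 (R/A), 20 (V/K), 21 (I/A), 28 (K/Q), 30 (E/R), 31 (D/C), 33 (Y/P), 38 (Y/D).
p = 15/41 = 0.365854.
d = −ln(1 − 0.365854) = −ln(0.634146) = 0.4555.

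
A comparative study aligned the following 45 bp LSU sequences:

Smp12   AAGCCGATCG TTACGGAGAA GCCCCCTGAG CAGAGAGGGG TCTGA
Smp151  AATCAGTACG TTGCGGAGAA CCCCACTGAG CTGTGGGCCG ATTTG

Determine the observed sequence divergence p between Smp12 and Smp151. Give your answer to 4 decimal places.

The sequences differ at positions 3 (G/T), 5 (C/A), 7 (A/T), 8 (T/A), 13 (A/G), 21 (G/C), 25 (C/A), 32 (A/T), 34 (A/T), 36 (A/G), 38 (G/C), 39 (G/C), 41 (T/A), 42 (C/T), 44 (G/T), 45 (A/G).
There are 16 differences over 45 sites, so p = 16/45 = 0.3556.

0.3556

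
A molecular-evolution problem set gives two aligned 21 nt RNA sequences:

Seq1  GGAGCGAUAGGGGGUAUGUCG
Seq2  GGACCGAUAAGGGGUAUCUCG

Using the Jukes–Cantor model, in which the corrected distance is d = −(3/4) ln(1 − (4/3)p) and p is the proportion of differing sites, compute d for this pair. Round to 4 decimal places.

0.1585

Differing sites — 4:G/C; 10:G/A; 18:G/C.
p = 3/21 = 0.142857.
d = −0.75 · ln(1 − (4/3)·0.142857) = −0.75 · ln(0.809524) = −0.75 · (-0.211309) = 0.1585.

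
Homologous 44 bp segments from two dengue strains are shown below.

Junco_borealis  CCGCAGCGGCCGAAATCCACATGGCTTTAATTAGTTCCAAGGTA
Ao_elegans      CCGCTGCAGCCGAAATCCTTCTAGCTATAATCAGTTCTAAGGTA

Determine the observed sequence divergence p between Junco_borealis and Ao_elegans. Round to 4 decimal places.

Differing sites — 5:A/T; 8:G/A; 19:A/T; 20:C/T; 21:A/C; 23:G/A; 27:T/A; 32:T/C; 38:C/T.
There are 9 differences over 44 sites, so p = 9/44 = 0.2045.

0.2045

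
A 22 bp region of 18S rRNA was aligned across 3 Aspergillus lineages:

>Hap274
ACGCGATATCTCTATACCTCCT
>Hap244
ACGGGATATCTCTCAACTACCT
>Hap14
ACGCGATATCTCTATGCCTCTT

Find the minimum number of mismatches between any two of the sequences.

Pairwise Hamming distances:
  Hap274 vs Hap244: 5
  Hap274 vs Hap14: 2
  Hap244 vs Hap14: 7
The smallest is 2, between Hap274 and Hap14.

2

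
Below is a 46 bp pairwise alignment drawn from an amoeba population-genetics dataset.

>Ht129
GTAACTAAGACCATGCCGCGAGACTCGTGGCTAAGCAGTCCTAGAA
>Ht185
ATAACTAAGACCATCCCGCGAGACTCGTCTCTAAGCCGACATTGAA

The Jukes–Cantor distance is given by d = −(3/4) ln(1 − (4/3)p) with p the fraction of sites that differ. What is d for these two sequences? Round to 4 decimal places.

Mismatches occur at site 1 (G→A), site 15 (G→C), site 29 (G→C), site 30 (G→T), site 37 (A→C), site 39 (T→A), site 41 (C→A), site 43 (A→T).
p = 8/46 = 0.173913.
d = −0.75 · ln(1 − (4/3)·0.173913) = −0.75 · ln(0.768116) = −0.75 · (-0.263815) = 0.1979.

0.1979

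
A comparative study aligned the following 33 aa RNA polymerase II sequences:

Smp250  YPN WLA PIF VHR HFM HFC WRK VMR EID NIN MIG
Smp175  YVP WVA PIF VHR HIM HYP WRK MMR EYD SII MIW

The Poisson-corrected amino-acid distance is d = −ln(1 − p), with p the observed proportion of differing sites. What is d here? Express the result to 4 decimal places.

0.4055

The sequences differ at positions 2 (P/V), 3 (N/P), 5 (L/V), 14 (F/I), 17 (F/Y), 18 (C/P), 22 (V/M), 26 (I/Y), 28 (N/S), 30 (N/I), 33 (G/W).
p = 11/33 = 0.333333.
d = −ln(1 − 0.333333) = −ln(0.666667) = 0.4055.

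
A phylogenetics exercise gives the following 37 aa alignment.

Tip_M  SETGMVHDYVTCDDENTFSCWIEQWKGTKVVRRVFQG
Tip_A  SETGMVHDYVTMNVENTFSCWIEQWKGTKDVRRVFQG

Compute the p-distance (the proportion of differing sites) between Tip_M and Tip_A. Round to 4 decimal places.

The sequences differ at positions 12 (C/M), 13 (D/N), 14 (D/V), 30 (V/D).
There are 4 differences over 37 sites, so p = 4/37 = 0.1081.

0.1081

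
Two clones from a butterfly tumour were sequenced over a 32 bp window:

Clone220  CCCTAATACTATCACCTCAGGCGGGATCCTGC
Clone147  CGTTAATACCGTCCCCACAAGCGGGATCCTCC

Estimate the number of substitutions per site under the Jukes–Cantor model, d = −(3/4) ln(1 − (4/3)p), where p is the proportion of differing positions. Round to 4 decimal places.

Mismatches occur at site 2 (C/G), site 3 (C/T), site 10 (T/C), site 11 (A/G), site 14 (A/C), site 17 (T/A), site 20 (G/A), site 31 (G/C).
p = 8/32 = 0.250000.
d = −0.75 · ln(1 − (4/3)·0.250000) = −0.75 · ln(0.666667) = −0.75 · (-0.405465) = 0.3041.

0.3041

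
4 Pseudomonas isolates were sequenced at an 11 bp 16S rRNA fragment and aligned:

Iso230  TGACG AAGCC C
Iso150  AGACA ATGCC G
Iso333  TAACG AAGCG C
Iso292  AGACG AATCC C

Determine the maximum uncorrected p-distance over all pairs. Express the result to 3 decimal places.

Pairwise Hamming distances:
  Iso230 vs Iso150: 4
  Iso230 vs Iso333: 2
  Iso230 vs Iso292: 2
  Iso150 vs Iso333: 6
  Iso150 vs Iso292: 4
  Iso333 vs Iso292: 4
The largest is 6 mismatches, between Iso150 and Iso333; p = 6/11 = 0.545.

0.545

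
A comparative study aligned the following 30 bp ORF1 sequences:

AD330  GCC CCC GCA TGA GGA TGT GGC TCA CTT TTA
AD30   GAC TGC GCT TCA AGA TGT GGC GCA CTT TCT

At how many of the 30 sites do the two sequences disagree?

9

Differing sites — 2:C/A; 4:C/T; 5:C/G; 9:A/T; 11:G/C; 13:G/A; 22:T/G; 29:T/C; 30:A/T.
That gives 9 mismatches out of 30 aligned sites, so the Hamming distance is 9.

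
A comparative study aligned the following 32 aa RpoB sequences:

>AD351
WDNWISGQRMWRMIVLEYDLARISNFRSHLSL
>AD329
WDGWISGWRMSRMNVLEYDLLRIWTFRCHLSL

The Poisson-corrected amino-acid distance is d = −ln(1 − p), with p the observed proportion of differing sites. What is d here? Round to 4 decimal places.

0.2877

Differing sites — 3:N/G; 8:Q/W; 11:W/S; 14:I/N; 21:A/L; 24:S/W; 25:N/T; 28:S/C.
p = 8/32 = 0.250000.
d = −ln(1 − 0.250000) = −ln(0.750000) = 0.2877.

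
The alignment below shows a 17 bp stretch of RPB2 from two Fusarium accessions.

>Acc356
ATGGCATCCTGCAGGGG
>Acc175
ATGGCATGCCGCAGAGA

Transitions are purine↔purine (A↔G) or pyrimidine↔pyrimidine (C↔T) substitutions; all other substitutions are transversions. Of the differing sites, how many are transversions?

1

The sequences differ at positions 8 (C/G, transversion), 10 (T/C, transition), 15 (G/A, transition), 17 (G/A, transition).
Of the 4 differences, 3 transitions and 1 transversion, so the answer is 1.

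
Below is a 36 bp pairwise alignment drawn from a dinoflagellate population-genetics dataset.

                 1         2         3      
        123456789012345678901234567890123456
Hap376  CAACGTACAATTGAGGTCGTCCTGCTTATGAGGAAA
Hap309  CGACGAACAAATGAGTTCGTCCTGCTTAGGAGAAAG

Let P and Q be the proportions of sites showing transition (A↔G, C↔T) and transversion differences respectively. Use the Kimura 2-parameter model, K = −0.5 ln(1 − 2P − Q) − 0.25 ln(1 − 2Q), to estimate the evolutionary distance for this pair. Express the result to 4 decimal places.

0.2255

Mismatches occur at site 2 (A→G, transition), site 6 (T→A, transversion), site 11 (T→A, transversion), site 16 (G→T, transversion), site 29 (T→G, transversion), site 33 (G→A, transition), site 36 (A→G, transition).
Of the 7 differences, 3 transitions and 4 transversions over 36 sites: P = 3/36 = 0.083333, Q = 4/36 = 0.111111.
d = −0.5·ln(0.722223) − 0.25·ln(0.777778) = −0.5·(-0.325421) − 0.25·(-0.251314) = 0.2255.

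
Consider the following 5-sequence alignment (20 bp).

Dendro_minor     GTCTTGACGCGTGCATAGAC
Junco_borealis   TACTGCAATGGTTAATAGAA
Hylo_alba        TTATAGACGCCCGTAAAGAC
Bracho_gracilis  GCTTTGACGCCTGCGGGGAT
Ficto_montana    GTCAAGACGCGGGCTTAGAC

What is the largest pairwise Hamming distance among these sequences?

Pairwise Hamming distances:
  Dendro_minor vs Junco_borealis: 10
  Dendro_minor vs Hylo_alba: 7
  Dendro_minor vs Bracho_gracilis: 7
  Dendro_minor vs Ficto_montana: 4
  Junco_borealis vs Hylo_alba: 13
  Junco_borealis vs Bracho_gracilis: 15
  Junco_borealis vs Ficto_montana: 13
  Hylo_alba vs Bracho_gracilis: 10
  Hylo_alba vs Ficto_montana: 8
  Bracho_gracilis vs Ficto_montana: 10
The largest is 15, between Junco_borealis and Bracho_gracilis.

15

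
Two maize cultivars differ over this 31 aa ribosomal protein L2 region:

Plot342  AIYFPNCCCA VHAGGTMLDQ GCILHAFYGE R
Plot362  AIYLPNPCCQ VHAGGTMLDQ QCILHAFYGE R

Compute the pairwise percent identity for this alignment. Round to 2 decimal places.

Mismatches occur at site 4 (F→L), site 7 (C→P), site 10 (A→Q), site 21 (G→Q).
27 of the 31 sites match, so the percent identity is 27/31 × 100 = 87.10%.

87.10%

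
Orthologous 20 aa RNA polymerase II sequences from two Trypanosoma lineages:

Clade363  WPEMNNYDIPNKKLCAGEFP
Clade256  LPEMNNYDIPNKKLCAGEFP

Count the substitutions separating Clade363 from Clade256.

Differing sites — 1:W/L.
That gives 1 mismatch out of 20 aligned sites, so the Hamming distance is 1.

1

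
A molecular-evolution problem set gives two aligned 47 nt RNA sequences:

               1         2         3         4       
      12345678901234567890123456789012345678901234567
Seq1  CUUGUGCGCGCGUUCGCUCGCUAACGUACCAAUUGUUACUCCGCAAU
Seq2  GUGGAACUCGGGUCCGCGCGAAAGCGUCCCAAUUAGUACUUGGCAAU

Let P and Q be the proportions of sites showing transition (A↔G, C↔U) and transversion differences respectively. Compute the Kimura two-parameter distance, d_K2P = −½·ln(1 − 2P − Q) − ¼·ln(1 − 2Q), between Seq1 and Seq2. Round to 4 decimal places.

0.4538

Differing sites — 1:C/G (Tv); 3:U/G (Tv); 5:U/A (Tv); 6:G/A (Ti); 8:G/U (Tv); 11:C/G (Tv); 14:U/C (Ti); 18:U/G (Tv); 21:C/A (Tv); 22:U/A (Tv); 24:A/G (Ti); 28:A/C (Tv); 35:G/A (Ti); 36:U/G (Tv); 41:C/U (Ti); 42:C/G (Tv).
Of the 16 differences, 5 transitions and 11 transversions over 47 sites: P = 5/47 = 0.106383, Q = 11/47 = 0.234043.
d = −0.5·ln(0.553191) − 0.25·ln(0.531914) = −0.5·(-0.592052) − 0.25·(-0.631273) = 0.4538.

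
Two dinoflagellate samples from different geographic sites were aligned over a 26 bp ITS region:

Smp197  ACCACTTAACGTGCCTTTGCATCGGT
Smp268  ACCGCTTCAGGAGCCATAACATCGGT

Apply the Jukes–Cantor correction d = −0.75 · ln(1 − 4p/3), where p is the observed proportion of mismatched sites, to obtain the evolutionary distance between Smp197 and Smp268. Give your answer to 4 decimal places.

0.3335

The sequences differ at positions 4 (A/G), 8 (A/C), 10 (C/G), 12 (T/A), 16 (T/A), 18 (T/A), 19 (G/A).
p = 7/26 = 0.269231.
d = −0.75 · ln(1 − (4/3)·0.269231) = −0.75 · ln(0.641025) = −0.75 · (-0.444687) = 0.3335.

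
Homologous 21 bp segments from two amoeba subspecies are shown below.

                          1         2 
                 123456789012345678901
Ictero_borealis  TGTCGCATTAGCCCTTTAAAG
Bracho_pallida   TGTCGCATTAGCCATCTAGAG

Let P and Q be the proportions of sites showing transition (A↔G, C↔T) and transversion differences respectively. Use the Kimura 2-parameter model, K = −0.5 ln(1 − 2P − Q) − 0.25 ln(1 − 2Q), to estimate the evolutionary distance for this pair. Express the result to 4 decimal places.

Mismatches occur at site 14 (C↔A, transversion), site 16 (T↔C, transition), site 19 (A↔G, transition).
Of the 3 differences, 2 transitions and 1 transversion over 21 sites: P = 2/21 = 0.095238, Q = 1/21 = 0.047619.
d = −0.5·ln(0.761905) − 0.25·ln(0.904762) = −0.5·(-0.271933) − 0.25·(-0.100083) = 0.1610.

0.1610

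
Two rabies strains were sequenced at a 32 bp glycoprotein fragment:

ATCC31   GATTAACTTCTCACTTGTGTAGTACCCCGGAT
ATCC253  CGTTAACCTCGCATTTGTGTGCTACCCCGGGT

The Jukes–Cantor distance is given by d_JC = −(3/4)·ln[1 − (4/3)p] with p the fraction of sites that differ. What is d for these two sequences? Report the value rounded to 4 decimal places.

0.3041

The sequences differ at positions 1 (G/C), 2 (A/G), 8 (T/C), 11 (T/G), 14 (C/T), 21 (A/G), 22 (G/C), 31 (A/G).
p = 8/32 = 0.250000.
d = −0.75 · ln(1 − (4/3)·0.250000) = −0.75 · ln(0.666667) = −0.75 · (-0.405465) = 0.3041.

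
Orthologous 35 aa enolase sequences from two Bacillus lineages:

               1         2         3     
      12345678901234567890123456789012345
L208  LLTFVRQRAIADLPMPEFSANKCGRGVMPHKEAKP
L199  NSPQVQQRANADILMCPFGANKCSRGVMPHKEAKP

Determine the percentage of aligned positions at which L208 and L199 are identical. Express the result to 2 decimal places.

65.71%

Mismatches occur at site 1 (L→N), site 2 (L→S), site 3 (T→P), site 4 (F→Q), site 6 (R→Q), site 10 (I→N), site 13 (L→I), site 14 (P→L), site 16 (P→C), site 17 (E→P), site 19 (S→G), site 24 (G→S).
23 of the 35 sites match, so the percent identity is 23/35 × 100 = 65.71%.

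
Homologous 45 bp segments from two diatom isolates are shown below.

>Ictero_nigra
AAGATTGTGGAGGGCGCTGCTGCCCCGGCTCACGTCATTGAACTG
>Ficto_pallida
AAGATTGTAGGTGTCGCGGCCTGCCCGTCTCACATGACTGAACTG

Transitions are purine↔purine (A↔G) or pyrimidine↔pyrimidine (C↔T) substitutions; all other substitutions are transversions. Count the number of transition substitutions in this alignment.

Differing sites — 9:G/A (Ti); 11:A/G (Ti); 12:G/T (Tv); 14:G/T (Tv); 18:T/G (Tv); 21:T/C (Ti); 22:G/T (Tv); 23:C/G (Tv); 28:G/T (Tv); 34:G/A (Ti); 36:C/G (Tv); 38:T/C (Ti).
Of the 12 differences, 5 transitions and 7 transversions, so the answer is 5.

5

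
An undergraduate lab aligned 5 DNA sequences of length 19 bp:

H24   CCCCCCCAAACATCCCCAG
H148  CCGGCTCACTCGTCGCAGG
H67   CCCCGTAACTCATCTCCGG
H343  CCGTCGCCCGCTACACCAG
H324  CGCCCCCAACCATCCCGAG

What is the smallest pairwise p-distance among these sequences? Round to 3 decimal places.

Pairwise Hamming distances:
  H24 vs H148: 9
  H24 vs H67: 7
  H24 vs H343: 9
  H24 vs H324: 3
  H148 vs H67: 7
  H148 vs H343: 9
  H148 vs H324: 10
  H67 vs H343: 11
  H67 vs H324: 9
  H343 vs H324: 11
The smallest is 3 mismatches, between H24 and H324; p = 3/19 = 0.158.

0.158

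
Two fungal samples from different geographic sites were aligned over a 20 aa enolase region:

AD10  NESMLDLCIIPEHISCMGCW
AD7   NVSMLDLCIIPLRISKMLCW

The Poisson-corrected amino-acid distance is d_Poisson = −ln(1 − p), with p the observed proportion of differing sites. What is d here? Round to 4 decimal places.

The sequences differ at positions 2 (E/V), 12 (E/L), 13 (H/R), 16 (C/K), 18 (G/L).
p = 5/20 = 0.250000.
d = −ln(1 − 0.250000) = −ln(0.750000) = 0.2877.

0.2877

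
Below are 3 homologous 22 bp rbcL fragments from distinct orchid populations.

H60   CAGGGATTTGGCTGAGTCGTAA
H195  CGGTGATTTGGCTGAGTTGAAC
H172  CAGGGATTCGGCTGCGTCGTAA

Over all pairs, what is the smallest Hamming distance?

Pairwise Hamming distances:
  H60 vs H195: 5
  H60 vs H172: 2
  H195 vs H172: 7
The smallest is 2, between H60 and H172.

2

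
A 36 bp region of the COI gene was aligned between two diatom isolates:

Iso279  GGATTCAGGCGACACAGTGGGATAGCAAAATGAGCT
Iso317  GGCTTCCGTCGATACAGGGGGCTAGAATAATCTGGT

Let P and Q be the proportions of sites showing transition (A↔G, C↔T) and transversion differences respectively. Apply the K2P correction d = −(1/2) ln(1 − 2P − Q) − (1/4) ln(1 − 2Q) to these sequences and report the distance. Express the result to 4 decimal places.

The sequences differ at positions 3 (A/C, transversion), 7 (A/C, transversion), 9 (G/T, transversion), 13 (C/T, transition), 18 (T/G, transversion), 22 (A/C, transversion), 26 (C/A, transversion), 28 (A/T, transversion), 32 (G/C, transversion), 33 (A/T, transversion), 35 (C/G, transversion).
Of the 11 differences, 1 transition and 10 transversions over 36 sites: P = 1/36 = 0.027778, Q = 10/36 = 0.277778.
d = −0.5·ln(0.666666) − 0.25·ln(0.444444) = −0.5·(-0.405466) − 0.25·(-0.810931) = 0.4055.

0.4055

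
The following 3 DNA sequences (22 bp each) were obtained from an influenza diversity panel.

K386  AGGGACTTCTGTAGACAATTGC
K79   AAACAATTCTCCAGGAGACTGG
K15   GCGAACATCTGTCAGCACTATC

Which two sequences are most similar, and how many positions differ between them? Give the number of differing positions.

Pairwise Hamming distances:
  K386 vs K79: 11
  K386 vs K15: 10
  K79 vs K15: 17
The smallest is 10, between K386 and K15.

10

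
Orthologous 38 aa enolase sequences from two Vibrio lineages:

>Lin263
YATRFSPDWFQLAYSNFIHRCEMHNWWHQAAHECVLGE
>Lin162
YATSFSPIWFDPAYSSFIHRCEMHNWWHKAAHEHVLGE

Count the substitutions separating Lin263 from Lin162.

7

The sequences differ at positions 4 (R/S), 8 (D/I), 11 (Q/D), 12 (L/P), 16 (N/S), 29 (Q/K), 34 (C/H).
That gives 7 mismatches out of 38 aligned sites, so the Hamming distance is 7.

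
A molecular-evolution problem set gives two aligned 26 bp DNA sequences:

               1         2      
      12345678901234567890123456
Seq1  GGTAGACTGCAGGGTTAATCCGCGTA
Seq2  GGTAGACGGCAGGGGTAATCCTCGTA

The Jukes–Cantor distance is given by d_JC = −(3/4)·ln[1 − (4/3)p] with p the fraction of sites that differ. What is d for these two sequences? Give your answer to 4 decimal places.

Mismatches occur at site 8 (T→G), site 15 (T→G), site 22 (G→T).
p = 3/26 = 0.115385.
d = −0.75 · ln(1 − (4/3)·0.115385) = −0.75 · ln(0.846153) = −0.75 · (-0.167055) = 0.1253.

0.1253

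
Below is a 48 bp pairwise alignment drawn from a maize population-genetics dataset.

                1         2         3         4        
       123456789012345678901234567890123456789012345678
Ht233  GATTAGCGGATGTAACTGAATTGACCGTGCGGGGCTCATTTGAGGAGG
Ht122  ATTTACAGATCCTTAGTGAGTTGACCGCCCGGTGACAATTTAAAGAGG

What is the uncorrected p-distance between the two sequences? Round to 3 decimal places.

0.396

Differing sites — 1:G/A; 2:A/T; 6:G/C; 7:C/A; 9:G/A; 10:A/T; 11:T/C; 12:G/C; 14:A/T; 16:C/G; 20:A/G; 28:T/C; 29:G/C; 33:G/T; 35:C/A; 36:T/C; 37:C/A; 42:G/A; 44:G/A.
There are 19 differences over 48 sites, so p = 19/48 = 0.396.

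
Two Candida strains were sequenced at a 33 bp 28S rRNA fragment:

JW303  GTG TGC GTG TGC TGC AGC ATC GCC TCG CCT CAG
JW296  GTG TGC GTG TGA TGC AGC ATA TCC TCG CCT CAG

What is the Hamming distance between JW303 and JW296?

3

The sequences differ at positions 12 (C/A), 21 (C/A), 22 (G/T).
That gives 3 mismatches out of 33 aligned sites, so the Hamming distance is 3.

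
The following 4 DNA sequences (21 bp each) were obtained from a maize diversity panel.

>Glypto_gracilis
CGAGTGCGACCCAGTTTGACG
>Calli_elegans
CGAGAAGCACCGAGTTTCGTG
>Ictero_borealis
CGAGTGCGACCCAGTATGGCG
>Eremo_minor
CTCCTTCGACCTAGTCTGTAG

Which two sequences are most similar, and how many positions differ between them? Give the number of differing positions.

2

Pairwise Hamming distances:
  Glypto_gracilis vs Calli_elegans: 8
  Glypto_gracilis vs Ictero_borealis: 2
  Glypto_gracilis vs Eremo_minor: 8
  Calli_elegans vs Ictero_borealis: 8
  Calli_elegans vs Eremo_minor: 12
  Ictero_borealis vs Eremo_minor: 8
The smallest is 2, between Glypto_gracilis and Ictero_borealis.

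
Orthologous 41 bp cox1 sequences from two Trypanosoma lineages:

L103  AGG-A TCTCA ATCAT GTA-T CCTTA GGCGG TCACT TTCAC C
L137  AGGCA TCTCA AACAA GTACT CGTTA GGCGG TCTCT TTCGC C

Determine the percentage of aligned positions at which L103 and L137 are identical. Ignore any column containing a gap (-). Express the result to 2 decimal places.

87.18%

Excluding the 2 gap columns leaves 39 comparable sites.
Mismatches occur at site 12 (T↔A), site 15 (T↔A), site 22 (C↔G), site 33 (A↔T), site 39 (A↔G).
34 of the 39 comparable sites match, so the percent identity is 34/39 × 100 = 87.18%.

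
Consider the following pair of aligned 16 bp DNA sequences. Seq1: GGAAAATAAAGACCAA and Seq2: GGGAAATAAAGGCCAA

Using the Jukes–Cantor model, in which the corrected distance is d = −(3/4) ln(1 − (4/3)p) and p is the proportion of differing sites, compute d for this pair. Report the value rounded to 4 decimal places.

0.1367

Differing sites — 3:A/G; 12:A/G.
p = 2/16 = 0.125000.
d = −0.75 · ln(1 − (4/3)·0.125000) = −0.75 · ln(0.833333) = −0.75 · (-0.182322) = 0.1367.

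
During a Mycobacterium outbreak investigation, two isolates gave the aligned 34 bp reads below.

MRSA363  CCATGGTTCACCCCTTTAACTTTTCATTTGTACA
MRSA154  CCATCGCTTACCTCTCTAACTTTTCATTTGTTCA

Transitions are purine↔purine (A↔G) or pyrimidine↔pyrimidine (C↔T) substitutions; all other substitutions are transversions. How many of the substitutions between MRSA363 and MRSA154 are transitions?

Mismatches occur at site 5 (G/C, transversion), site 7 (T/C, transition), site 9 (C/T, transition), site 13 (C/T, transition), site 16 (T/C, transition), site 32 (A/T, transversion).
Of the 6 differences, 4 transitions and 2 transversions, so the answer is 4.

4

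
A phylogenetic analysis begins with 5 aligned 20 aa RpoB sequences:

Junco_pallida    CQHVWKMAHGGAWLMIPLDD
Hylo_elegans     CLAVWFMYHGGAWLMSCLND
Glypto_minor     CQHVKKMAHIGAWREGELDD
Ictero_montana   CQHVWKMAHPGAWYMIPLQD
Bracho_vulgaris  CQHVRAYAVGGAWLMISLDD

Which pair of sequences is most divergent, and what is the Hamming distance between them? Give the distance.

11

Pairwise Hamming distances:
  Junco_pallida vs Hylo_elegans: 7
  Junco_pallida vs Glypto_minor: 6
  Junco_pallida vs Ictero_montana: 3
  Junco_pallida vs Bracho_vulgaris: 5
  Hylo_elegans vs Glypto_minor: 11
  Hylo_elegans vs Ictero_montana: 9
  Hylo_elegans vs Bracho_vulgaris: 10
  Glypto_minor vs Ictero_montana: 7
  Glypto_minor vs Bracho_vulgaris: 9
  Ictero_montana vs Bracho_vulgaris: 8
The largest is 11, between Hylo_elegans and Glypto_minor.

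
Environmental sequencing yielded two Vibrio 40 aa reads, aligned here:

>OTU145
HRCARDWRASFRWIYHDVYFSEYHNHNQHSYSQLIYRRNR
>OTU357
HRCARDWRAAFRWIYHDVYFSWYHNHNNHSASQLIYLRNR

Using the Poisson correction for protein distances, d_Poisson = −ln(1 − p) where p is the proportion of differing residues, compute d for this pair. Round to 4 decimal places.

Mismatches occur at site 10 (S↔A), site 22 (E↔W), site 28 (Q↔N), site 31 (Y↔A), site 37 (R↔L).
p = 5/40 = 0.125000.
d = −ln(1 − 0.125000) = −ln(0.875000) = 0.1335.

0.1335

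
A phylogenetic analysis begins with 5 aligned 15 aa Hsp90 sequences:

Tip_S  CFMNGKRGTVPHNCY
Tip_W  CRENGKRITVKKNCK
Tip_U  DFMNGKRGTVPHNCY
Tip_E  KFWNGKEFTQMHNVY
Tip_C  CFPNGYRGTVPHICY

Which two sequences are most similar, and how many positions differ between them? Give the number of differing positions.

1

Pairwise Hamming distances:
  Tip_S vs Tip_W: 6
  Tip_S vs Tip_U: 1
  Tip_S vs Tip_E: 7
  Tip_S vs Tip_C: 3
  Tip_W vs Tip_U: 7
  Tip_W vs Tip_E: 10
  Tip_W vs Tip_C: 8
  Tip_U vs Tip_E: 7
  Tip_U vs Tip_C: 4
  Tip_E vs Tip_C: 9
The smallest is 1, between Tip_S and Tip_U.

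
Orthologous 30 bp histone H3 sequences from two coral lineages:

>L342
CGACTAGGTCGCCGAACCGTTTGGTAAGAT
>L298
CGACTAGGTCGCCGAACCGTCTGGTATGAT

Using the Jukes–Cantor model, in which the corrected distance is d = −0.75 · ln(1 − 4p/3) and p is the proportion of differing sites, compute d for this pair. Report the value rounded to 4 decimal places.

Differing sites — 21:T/C; 27:A/T.
p = 2/30 = 0.066667.
d = −0.75 · ln(1 − (4/3)·0.066667) = −0.75 · ln(0.911111) = −0.75 · (-0.093091) = 0.0698.

0.0698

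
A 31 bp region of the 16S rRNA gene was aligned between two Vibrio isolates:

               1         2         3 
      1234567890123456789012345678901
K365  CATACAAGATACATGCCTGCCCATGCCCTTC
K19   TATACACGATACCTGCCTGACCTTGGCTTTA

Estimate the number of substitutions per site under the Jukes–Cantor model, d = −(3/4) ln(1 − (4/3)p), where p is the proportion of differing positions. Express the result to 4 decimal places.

Mismatches occur at site 1 (C→T), site 7 (A→C), site 13 (A→C), site 20 (C→A), site 23 (A→T), site 26 (C→G), site 28 (C→T), site 31 (C→A).
p = 8/31 = 0.258065.
d = −0.75 · ln(1 − (4/3)·0.258065) = −0.75 · ln(0.655913) = −0.75 · (-0.421727) = 0.3163.

0.3163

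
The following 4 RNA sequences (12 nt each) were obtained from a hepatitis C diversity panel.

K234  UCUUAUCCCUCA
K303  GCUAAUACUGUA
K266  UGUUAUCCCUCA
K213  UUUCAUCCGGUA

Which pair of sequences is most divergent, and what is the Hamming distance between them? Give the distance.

Pairwise Hamming distances:
  K234 vs K303: 6
  K234 vs K266: 1
  K234 vs K213: 5
  K303 vs K266: 7
  K303 vs K213: 5
  K266 vs K213: 5
The largest is 7, between K303 and K266.

7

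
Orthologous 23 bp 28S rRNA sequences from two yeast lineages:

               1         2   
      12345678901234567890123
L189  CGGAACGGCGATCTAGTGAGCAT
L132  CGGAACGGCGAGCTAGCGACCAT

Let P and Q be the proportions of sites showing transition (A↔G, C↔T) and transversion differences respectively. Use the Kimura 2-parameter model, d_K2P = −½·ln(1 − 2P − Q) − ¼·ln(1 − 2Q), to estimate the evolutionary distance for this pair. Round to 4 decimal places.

Mismatches occur at site 12 (T/G, transversion), site 17 (T/C, transition), site 20 (G/C, transversion).
Of the 3 differences, 1 transition and 2 transversions over 23 sites: P = 1/23 = 0.043478, Q = 2/23 = 0.086957.
d = −0.5·ln(0.826087) − 0.25·ln(0.826086) = −0.5·(-0.191055) − 0.25·(-0.191056) = 0.1433.

0.1433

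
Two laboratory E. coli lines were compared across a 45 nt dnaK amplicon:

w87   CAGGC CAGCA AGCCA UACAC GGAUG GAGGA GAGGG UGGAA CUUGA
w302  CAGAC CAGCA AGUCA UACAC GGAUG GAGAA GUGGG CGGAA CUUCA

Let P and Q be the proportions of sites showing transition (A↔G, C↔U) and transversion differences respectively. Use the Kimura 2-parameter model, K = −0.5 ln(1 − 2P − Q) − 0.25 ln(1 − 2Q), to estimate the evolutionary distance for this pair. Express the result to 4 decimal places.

0.1489

The sequences differ at positions 4 (G/A, transition), 13 (C/U, transition), 29 (G/A, transition), 32 (A/U, transversion), 36 (U/C, transition), 44 (G/C, transversion).
Of the 6 differences, 4 transitions and 2 transversions over 45 sites: P = 4/45 = 0.088889, Q = 2/45 = 0.044444.
d = −0.5·ln(0.777778) − 0.25·ln(0.911112) = −0.5·(-0.251314) − 0.25·(-0.093089) = 0.1489.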